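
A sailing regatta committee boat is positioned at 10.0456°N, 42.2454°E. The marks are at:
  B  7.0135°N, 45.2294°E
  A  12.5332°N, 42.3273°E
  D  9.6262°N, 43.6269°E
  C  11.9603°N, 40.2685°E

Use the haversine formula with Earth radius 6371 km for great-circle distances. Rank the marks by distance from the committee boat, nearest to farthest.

Computing each great-circle distance from 10.0456°N, 42.2454°E:
D 9.6262°N, 43.6269°E: 158.4 km
A 12.5332°N, 42.3273°E: 276.8 km
C 11.9603°N, 40.2685°E: 303.1 km
B 7.0135°N, 45.2294°E: 470.4 km

D, A, C, B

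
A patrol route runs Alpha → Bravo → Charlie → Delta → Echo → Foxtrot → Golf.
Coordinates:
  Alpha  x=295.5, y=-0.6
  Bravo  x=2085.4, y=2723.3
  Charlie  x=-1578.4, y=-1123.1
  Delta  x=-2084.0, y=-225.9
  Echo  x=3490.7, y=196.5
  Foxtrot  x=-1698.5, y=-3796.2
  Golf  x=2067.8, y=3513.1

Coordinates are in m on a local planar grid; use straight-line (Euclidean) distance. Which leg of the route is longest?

Leg distances:
Alpha→Bravo: 3259.4 m
Bravo→Charlie: 5312.1 m
Charlie→Delta: 1029.9 m
Delta→Echo: 5590.7 m
Echo→Foxtrot: 6547.5 m
Foxtrot→Golf: 8222.6 m
The longest leg is Foxtrot–Golf at 8222.6 m.

Foxtrot–Golf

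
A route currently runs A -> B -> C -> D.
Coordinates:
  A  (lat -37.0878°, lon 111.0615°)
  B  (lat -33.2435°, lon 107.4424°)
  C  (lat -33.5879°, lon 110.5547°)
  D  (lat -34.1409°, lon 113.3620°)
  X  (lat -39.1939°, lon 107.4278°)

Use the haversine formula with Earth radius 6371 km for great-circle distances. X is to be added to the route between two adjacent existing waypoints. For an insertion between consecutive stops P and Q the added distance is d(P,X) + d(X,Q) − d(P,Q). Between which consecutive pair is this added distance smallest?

between A and B

Added distance for inserting X between each consecutive pair:
A–B: 517.1 km
B–C: 1053.5 km
C–D: 1188.3 km
Smallest added distance is 517.1 km, inserting between A and B.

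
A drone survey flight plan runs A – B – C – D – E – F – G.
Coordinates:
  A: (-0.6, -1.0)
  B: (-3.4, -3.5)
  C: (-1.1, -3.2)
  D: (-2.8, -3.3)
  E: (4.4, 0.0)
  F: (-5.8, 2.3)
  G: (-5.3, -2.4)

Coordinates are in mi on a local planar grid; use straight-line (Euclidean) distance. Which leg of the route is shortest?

Leg distances:
A→B: 3.8 mi
B→C: 2.3 mi
C→D: 1.7 mi
D→E: 7.9 mi
E→F: 10.5 mi
F→G: 4.7 mi
The shortest leg is C–D at 1.7 mi.

C–D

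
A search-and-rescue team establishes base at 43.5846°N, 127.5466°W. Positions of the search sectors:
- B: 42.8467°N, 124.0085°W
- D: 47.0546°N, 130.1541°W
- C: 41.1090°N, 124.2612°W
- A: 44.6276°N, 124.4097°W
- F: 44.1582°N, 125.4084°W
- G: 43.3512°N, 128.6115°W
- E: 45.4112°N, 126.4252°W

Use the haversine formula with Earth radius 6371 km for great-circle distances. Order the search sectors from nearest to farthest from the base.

Computing each great-circle distance from 43.5846°N, 127.5466°W:
G 43.3512°N, 128.6115°W: 89.8 km
F 44.1582°N, 125.4084°W: 182.9 km
E 45.4112°N, 126.4252°W: 221.7 km
A 44.6276°N, 124.4097°W: 276.0 km
B 42.8467°N, 124.0085°W: 298.2 km
C 41.1090°N, 124.2612°W: 385.5 km
D 47.0546°N, 130.1541°W: 436.3 km

G, F, E, A, B, C, D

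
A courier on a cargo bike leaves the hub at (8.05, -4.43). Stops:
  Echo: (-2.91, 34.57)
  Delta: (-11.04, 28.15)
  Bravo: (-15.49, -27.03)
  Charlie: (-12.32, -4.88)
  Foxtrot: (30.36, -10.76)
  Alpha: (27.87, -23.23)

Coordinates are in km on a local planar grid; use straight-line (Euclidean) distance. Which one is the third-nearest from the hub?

Alpha

Distance to each, sorted:
Charlie: 20.4 km
Foxtrot: 23.2 km
Alpha: 27.3 km
Bravo: 32.6 km
Delta: 37.8 km
Echo: 40.5 km
The third-nearest is Alpha at 27.3 km.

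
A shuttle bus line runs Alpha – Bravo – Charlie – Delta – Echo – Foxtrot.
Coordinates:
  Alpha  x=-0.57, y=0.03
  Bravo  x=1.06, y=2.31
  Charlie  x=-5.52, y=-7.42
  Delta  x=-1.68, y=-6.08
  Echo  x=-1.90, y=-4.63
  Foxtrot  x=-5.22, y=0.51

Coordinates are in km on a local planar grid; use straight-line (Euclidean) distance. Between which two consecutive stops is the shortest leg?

Leg distances:
Alpha→Bravo: 2.8 km
Bravo→Charlie: 11.7 km
Charlie→Delta: 4.1 km
Delta→Echo: 1.5 km
Echo→Foxtrot: 6.1 km
The shortest leg is Delta–Echo at 1.5 km.

Delta–Echo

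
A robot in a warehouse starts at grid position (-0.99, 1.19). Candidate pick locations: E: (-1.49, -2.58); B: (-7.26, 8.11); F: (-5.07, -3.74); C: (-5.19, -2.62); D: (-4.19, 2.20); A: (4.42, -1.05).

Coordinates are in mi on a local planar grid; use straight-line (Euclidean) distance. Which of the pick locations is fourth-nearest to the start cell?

A

Distances from the start cell ((-0.99, 1.19)):
D: 3.4 mi
E: 3.8 mi
C: 5.7 mi
A: 5.9 mi
F: 6.4 mi
B: 9.3 mi
The fourth-nearest is A at 5.9 mi.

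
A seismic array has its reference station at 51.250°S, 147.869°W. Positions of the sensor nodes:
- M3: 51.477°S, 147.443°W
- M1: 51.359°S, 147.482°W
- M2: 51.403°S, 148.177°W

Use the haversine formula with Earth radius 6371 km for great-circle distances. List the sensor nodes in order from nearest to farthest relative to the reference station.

Computing each great-circle distance from 51.250°S, 147.869°W:
M2 51.403°S, 148.177°W: 27.3 km
M1 51.359°S, 147.482°W: 29.5 km
M3 51.477°S, 147.443°W: 38.9 km

M2, M1, M3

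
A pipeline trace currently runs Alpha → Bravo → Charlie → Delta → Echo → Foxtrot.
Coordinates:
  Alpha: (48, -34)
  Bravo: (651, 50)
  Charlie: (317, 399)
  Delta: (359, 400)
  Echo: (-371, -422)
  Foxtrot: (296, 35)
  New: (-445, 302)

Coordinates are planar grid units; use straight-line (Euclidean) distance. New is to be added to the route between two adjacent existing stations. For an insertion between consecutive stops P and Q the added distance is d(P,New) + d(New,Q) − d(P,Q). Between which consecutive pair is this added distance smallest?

Added distance for inserting New between each consecutive pair:
Alpha–Bravo: 1112.4
Bravo–Charlie: 1409.7
Charlie–Delta: 1536.1
Delta–Echo: 438.4
Echo–Foxtrot: 706.9
Smallest added distance is 438.4, inserting between Delta and Echo.

between Delta and Echo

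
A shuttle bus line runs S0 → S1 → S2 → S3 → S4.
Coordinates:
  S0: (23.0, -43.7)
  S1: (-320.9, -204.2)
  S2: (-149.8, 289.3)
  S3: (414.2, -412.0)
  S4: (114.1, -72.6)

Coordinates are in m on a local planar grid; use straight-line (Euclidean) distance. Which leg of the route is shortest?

Leg distances:
S0→S1: 379.5 m
S1→S2: 522.3 m
S2→S3: 900.0 m
S3→S4: 453.0 m
The shortest leg is S0–S1 at 379.5 m.

S0–S1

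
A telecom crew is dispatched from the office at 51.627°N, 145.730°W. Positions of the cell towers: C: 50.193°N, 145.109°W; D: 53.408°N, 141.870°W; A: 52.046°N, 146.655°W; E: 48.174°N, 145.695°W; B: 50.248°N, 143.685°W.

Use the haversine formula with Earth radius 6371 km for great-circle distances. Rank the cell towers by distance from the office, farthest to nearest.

Computing each great-circle distance from 51.627°N, 145.730°W:
E 48.174°N, 145.695°W: 384.0 km
D 53.408°N, 141.870°W: 327.7 km
B 50.248°N, 143.685°W: 209.9 km
C 50.193°N, 145.109°W: 165.3 km
A 52.046°N, 146.655°W: 78.8 km

E, D, B, C, A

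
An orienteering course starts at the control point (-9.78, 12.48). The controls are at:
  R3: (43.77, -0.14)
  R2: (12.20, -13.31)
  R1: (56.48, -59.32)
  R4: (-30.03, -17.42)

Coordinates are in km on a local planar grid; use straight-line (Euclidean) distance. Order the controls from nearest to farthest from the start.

Distances from the start:
R2 (12.20, -13.31): 33.9 km
R4 (-30.03, -17.42): 36.1 km
R3 (43.77, -0.14): 55.0 km
R1 (56.48, -59.32): 97.7 km

R2, R4, R3, R1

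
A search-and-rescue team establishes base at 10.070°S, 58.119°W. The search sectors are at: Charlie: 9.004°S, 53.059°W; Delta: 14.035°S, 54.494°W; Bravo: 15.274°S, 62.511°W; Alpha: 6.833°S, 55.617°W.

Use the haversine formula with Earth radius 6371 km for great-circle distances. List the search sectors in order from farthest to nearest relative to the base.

Distances from the base:
Bravo 15.274°S, 62.511°W: 749.5 km
Delta 14.035°S, 54.494°W: 591.4 km
Charlie 9.004°S, 53.059°W: 567.4 km
Alpha 6.833°S, 55.617°W: 453.1 km

Bravo, Delta, Charlie, Alpha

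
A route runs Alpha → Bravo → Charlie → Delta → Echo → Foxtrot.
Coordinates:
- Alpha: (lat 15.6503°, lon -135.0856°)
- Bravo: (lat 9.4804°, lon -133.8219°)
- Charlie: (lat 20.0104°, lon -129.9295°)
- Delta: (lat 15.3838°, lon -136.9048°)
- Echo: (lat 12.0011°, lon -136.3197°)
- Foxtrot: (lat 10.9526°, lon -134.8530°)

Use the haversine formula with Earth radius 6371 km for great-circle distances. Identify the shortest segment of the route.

Echo–Foxtrot

Leg distances:
Alpha→Bravo: 699.6 km
Bravo→Charlie: 1243.2 km
Charlie→Delta: 900.1 km
Delta→Echo: 381.4 km
Echo→Foxtrot: 197.8 km
The shortest leg is Echo–Foxtrot at 197.8 km.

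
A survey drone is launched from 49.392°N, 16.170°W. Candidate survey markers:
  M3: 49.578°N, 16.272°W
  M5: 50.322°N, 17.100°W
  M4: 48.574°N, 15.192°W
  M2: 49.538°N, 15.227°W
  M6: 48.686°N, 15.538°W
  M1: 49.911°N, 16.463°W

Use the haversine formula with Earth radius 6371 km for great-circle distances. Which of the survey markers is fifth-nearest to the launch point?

Distances from the launch point (49.392°N, 16.170°W):
M3: 22.0 km
M1: 61.4 km
M2: 70.1 km
M6: 91.0 km
M4: 115.6 km
M5: 123.0 km
The fifth-nearest is M4 at 115.6 km.

M4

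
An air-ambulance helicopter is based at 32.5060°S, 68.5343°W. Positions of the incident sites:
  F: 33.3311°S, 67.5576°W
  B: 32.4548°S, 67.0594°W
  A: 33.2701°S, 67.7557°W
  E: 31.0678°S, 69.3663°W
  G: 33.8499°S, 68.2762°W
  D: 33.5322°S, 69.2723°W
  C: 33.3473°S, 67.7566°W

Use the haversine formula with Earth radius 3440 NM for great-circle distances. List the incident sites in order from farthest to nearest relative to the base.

Distances from the base:
E 31.0678°S, 69.3663°W: 96.2 NM
G 33.8499°S, 68.2762°W: 81.7 NM
B 32.4548°S, 67.0594°W: 74.8 NM
D 33.5322°S, 69.2723°W: 71.9 NM
F 33.3311°S, 67.5576°W: 69.8 NM
C 33.3473°S, 67.7566°W: 63.9 NM
A 33.2701°S, 67.7557°W: 60.4 NM

E, G, B, D, F, C, A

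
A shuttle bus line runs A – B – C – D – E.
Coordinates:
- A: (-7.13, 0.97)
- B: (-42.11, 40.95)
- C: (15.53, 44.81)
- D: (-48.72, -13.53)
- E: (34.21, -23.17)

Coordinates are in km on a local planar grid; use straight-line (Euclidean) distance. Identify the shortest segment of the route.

A–B

Leg distances:
A→B: 53.1 km
B→C: 57.8 km
C→D: 86.8 km
D→E: 83.5 km
The shortest leg is A–B at 53.1 km.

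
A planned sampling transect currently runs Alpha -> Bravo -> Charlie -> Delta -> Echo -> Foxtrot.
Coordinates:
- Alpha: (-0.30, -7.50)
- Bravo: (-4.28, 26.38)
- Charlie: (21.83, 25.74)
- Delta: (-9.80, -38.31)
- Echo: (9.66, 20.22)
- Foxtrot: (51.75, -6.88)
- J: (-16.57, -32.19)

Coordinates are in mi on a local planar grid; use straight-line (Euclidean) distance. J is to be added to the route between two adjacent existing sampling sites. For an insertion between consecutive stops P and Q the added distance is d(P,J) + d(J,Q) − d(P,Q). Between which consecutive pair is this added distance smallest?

between Delta and Echo

Added distance for inserting J between each consecutive pair:
Alpha–Bravo: 55.3 mi
Bravo–Charlie: 103.2 mi
Charlie–Delta: 7.2 mi
Delta–Echo: 6.1 mi
Echo–Foxtrot: 81.4 mi
Smallest added distance is 6.1 mi, inserting between Delta and Echo.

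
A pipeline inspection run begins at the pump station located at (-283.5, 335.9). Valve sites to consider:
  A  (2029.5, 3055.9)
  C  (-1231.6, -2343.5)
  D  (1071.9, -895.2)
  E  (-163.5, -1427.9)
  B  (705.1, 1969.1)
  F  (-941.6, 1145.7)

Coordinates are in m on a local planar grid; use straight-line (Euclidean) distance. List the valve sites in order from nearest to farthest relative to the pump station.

F, E, D, B, C, A

Computing each straight-line distance from (-283.5, 335.9):
F (-941.6, 1145.7): 1043.5 m
E (-163.5, -1427.9): 1767.9 m
D (1071.9, -895.2): 1831.0 m
B (705.1, 1969.1): 1909.1 m
C (-1231.6, -2343.5): 2842.2 m
A (2029.5, 3055.9): 3570.5 m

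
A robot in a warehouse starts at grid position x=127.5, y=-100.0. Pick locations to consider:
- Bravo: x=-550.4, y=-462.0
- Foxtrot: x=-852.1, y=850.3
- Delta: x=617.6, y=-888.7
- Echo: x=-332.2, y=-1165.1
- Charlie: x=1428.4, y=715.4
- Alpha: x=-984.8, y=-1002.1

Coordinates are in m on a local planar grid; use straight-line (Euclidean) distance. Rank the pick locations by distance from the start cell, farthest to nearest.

Distance from the start cell at x=127.5, y=-100.0 to each:
Charlie x=1428.4, y=715.4: 1535.3 m
Alpha x=-984.8, y=-1002.1: 1432.1 m
Foxtrot x=-852.1, y=850.3: 1364.8 m
Echo x=-332.2, y=-1165.1: 1160.1 m
Delta x=617.6, y=-888.7: 928.6 m
Bravo x=-550.4, y=-462.0: 768.5 m

Charlie, Alpha, Foxtrot, Echo, Delta, Bravo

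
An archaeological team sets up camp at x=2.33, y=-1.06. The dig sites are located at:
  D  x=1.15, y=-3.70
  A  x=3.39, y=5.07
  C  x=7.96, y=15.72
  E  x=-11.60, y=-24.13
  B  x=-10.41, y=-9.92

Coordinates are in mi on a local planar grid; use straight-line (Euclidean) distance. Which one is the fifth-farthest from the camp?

D

Distance to each, sorted:
E: 26.9 mi
C: 17.7 mi
B: 15.5 mi
A: 6.2 mi
D: 2.9 mi
The fifth-farthest is D at 2.9 mi.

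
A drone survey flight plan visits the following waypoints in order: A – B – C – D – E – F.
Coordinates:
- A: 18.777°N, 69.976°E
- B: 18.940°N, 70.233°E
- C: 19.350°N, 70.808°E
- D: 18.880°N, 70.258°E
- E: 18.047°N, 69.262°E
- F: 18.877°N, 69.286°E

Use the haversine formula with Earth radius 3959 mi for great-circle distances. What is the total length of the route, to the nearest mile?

Leg distances:
A→B: 20.2 mi  (cumulative 20.2 mi)
B→C: 47.0 mi  (cumulative 67.3 mi)
C→D: 48.4 mi  (cumulative 115.7 mi)
D→E: 87.0 mi  (cumulative 202.7 mi)
E→F: 57.4 mi  (cumulative 260.1 mi)
Total route length ≈ 260 mi.

260 mi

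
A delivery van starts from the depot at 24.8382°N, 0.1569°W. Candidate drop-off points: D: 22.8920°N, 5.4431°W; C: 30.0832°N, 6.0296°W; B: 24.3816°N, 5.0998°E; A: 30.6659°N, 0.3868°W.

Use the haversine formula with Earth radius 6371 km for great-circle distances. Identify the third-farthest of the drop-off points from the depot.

Distances from the depot (24.8382°N, 0.1569°W):
C: 821.8 km
A: 648.4 km
D: 579.4 km
B: 533.8 km
The third-farthest is D at 579.4 km.

D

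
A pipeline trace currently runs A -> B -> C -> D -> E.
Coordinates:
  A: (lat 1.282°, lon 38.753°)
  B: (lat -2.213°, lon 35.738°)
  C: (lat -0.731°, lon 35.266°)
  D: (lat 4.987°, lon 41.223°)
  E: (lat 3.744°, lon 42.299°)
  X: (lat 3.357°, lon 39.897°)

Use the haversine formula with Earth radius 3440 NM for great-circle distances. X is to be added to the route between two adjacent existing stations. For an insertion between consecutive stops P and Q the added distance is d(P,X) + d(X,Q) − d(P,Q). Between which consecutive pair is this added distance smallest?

Added distance for inserting X between each consecutive pair:
A–B: 282.4 NM
B–C: 694.7 NM
C–D: 1.3 NM
D–E: 173.2 NM
Smallest added distance is 1.3 NM, inserting between C and D.

between C and D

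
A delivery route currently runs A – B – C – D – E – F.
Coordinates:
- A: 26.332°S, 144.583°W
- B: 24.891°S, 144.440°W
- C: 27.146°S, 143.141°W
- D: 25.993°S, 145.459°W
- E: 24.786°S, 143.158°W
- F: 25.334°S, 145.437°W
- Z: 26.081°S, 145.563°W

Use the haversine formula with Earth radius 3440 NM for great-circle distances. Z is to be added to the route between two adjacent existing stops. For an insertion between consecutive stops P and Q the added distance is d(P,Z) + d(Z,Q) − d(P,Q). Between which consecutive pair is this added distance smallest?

between C and D

Added distance for inserting Z between each consecutive pair:
A–B: 61.9 NM
B–C: 86.3 NM
C–D: 10.2 NM
D–E: 15.2 NM
E–F: 68.9 NM
Smallest added distance is 10.2 NM, inserting between C and D.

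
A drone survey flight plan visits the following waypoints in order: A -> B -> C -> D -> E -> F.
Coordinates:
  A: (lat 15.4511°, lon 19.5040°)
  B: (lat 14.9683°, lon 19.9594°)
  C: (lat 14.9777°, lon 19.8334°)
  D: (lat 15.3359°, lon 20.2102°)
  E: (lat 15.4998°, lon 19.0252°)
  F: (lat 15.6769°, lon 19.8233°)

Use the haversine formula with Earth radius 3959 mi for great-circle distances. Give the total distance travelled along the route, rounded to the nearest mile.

Leg distances:
A→B: 45.1 mi  (cumulative 45.1 mi)
B→C: 8.4 mi  (cumulative 53.5 mi)
C→D: 35.3 mi  (cumulative 88.8 mi)
D→E: 79.7 mi  (cumulative 168.6 mi)
E→F: 54.5 mi  (cumulative 223.1 mi)
Total route length ≈ 223 mi.

223 mi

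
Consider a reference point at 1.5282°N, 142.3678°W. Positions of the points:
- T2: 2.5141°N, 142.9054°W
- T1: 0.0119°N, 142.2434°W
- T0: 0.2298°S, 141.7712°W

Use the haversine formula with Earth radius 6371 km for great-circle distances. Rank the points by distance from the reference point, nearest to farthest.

T2, T1, T0

Distance from the reference point at 1.5282°N, 142.3678°W to each:
T2 2.5141°N, 142.9054°W: 124.8 km
T1 0.0119°N, 142.2434°W: 169.2 km
T0 0.2298°S, 141.7712°W: 206.4 km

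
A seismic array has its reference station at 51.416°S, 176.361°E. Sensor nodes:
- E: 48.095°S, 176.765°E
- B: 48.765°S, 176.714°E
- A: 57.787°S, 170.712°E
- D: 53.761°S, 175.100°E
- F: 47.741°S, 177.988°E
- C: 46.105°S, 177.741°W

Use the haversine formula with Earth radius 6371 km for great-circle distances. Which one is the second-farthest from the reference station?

C

Distance to each, sorted:
A: 795.8 km
C: 731.4 km
F: 425.1 km
E: 370.4 km
B: 295.9 km
D: 274.3 km
The second-farthest is C at 731.4 km.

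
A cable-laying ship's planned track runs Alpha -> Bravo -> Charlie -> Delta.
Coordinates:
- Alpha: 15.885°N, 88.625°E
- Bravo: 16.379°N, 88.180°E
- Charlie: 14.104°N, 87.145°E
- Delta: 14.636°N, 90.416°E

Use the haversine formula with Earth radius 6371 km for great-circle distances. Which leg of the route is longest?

Charlie–Delta

Leg distances:
Alpha→Bravo: 72.6 km
Bravo→Charlie: 276.3 km
Charlie→Delta: 357.3 km
The longest leg is Charlie–Delta at 357.3 km.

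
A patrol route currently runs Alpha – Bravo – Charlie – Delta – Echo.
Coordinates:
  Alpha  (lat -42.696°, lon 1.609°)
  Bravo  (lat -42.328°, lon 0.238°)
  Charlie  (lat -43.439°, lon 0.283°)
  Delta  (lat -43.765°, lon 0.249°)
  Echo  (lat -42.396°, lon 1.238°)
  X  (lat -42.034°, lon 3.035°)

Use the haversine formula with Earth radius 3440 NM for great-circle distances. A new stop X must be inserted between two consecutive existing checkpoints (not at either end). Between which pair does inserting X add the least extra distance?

Added distance for inserting X between each consecutive pair:
Alpha–Bravo: 135.8 NM
Bravo–Charlie: 206.7 NM
Charlie–Delta: 288.8 NM
Delta–Echo: 150.5 NM
Smallest added distance is 135.8 NM, inserting between Alpha and Bravo.

between Alpha and Bravo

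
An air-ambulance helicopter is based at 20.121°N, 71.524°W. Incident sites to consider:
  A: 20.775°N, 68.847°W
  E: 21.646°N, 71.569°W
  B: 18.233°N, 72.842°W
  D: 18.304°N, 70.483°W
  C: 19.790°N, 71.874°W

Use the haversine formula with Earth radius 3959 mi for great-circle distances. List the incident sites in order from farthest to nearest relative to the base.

Distances from the base:
A 20.775°N, 68.847°W: 179.1 mi
B 18.233°N, 72.842°W: 156.3 mi
D 18.304°N, 70.483°W: 142.7 mi
E 21.646°N, 71.569°W: 105.4 mi
C 19.790°N, 71.874°W: 32.2 mi

A, B, D, E, C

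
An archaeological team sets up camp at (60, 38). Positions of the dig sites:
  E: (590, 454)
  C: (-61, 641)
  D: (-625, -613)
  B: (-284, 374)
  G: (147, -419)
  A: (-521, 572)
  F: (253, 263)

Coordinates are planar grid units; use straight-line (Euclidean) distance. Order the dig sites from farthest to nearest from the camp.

Distances from the camp:
D (-625, -613): 945.0
A (-521, 572): 789.1
E (590, 454): 673.8
C (-61, 641): 615.0
B (-284, 374): 480.9
G (147, -419): 465.2
F (253, 263): 296.4

D, A, E, C, B, G, F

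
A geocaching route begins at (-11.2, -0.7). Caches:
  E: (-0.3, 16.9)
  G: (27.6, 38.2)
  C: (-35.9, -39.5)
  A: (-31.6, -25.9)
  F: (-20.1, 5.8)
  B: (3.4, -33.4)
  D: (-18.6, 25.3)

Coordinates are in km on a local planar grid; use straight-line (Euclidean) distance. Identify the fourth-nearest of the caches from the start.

A

Distance to each, sorted:
F: 11.0 km
E: 20.7 km
D: 27.0 km
A: 32.4 km
B: 35.8 km
C: 46.0 km
G: 54.9 km
The fourth-nearest is A at 32.4 km.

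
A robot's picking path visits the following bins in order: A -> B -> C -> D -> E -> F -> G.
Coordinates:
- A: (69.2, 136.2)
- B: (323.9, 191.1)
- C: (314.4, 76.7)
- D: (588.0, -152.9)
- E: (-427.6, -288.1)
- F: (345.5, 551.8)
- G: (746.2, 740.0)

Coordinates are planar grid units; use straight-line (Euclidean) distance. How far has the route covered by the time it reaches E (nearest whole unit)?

Leg distances:
A→B: 260.5  (cumulative 260.5)
B→C: 114.8  (cumulative 375.3)
C→D: 357.2  (cumulative 732.5)
D→E: 1024.6  (cumulative 1757.1)
Cumulative distance at E ≈ 1757.

1757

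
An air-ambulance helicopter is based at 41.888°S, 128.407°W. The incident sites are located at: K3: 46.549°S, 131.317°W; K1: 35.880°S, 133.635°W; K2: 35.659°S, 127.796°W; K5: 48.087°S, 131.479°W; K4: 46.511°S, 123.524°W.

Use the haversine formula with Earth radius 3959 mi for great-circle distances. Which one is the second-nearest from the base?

K4

Distances from the base (41.888°S, 128.407°W):
K3: 352.8 mi
K4: 400.5 mi
K2: 431.7 mi
K5: 453.8 mi
K1: 501.2 mi
The second-nearest is K4 at 400.5 mi.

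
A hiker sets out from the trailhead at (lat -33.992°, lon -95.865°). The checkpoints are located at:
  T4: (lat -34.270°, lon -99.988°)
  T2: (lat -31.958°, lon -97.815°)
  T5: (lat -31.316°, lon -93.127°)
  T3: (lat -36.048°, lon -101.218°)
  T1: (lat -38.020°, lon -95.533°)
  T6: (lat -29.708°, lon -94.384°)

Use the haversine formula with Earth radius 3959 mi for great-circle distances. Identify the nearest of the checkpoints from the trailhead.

T2

Distances from the trailhead ((lat -33.992°, lon -95.865°)):
T2: 180.4 mi
T4: 236.6 mi
T5: 244.0 mi
T1: 278.9 mi
T6: 308.5 mi
T3: 334.5 mi
The nearest is T2 at 180.4 mi.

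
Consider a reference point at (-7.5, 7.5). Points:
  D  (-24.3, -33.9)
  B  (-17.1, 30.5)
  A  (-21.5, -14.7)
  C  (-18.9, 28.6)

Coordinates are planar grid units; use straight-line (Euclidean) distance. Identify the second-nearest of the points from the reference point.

Distance to each, sorted:
C: 24.0
B: 24.9
A: 26.2
D: 44.7
The second-nearest is B at 24.9.

B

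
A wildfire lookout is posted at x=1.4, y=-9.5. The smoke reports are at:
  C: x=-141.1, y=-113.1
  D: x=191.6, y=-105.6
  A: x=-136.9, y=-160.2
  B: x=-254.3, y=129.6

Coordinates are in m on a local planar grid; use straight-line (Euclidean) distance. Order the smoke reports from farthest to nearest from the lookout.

Computing each straight-line distance from x=1.4, y=-9.5:
B x=-254.3, y=129.6: 291.1 m
D x=191.6, y=-105.6: 213.1 m
A x=-136.9, y=-160.2: 204.5 m
C x=-141.1, y=-113.1: 176.2 m

B, D, A, C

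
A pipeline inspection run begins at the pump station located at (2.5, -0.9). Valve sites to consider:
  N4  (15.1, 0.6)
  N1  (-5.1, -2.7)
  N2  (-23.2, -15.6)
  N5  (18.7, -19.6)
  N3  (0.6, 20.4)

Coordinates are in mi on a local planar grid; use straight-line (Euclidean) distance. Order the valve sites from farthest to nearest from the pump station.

N2, N5, N3, N4, N1

Computing each straight-line distance from (2.5, -0.9):
N2 (-23.2, -15.6): 29.6 mi
N5 (18.7, -19.6): 24.7 mi
N3 (0.6, 20.4): 21.4 mi
N4 (15.1, 0.6): 12.7 mi
N1 (-5.1, -2.7): 7.8 mi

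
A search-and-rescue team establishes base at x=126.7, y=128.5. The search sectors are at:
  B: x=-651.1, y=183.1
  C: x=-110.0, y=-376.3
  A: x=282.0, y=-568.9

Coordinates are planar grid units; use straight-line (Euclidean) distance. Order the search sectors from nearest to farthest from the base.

C, A, B

Computing each straight-line distance from x=126.7, y=128.5:
C x=-110.0, y=-376.3: 557.5
A x=282.0, y=-568.9: 714.5
B x=-651.1, y=183.1: 779.7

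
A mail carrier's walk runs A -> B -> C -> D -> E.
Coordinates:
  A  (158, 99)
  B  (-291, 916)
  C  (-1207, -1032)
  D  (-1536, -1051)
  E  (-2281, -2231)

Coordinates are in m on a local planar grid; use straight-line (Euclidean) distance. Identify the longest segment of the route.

B–C

Leg distances:
A→B: 932.2 m
B→C: 2152.6 m
C→D: 329.5 m
D→E: 1395.5 m
The longest leg is B–C at 2152.6 m.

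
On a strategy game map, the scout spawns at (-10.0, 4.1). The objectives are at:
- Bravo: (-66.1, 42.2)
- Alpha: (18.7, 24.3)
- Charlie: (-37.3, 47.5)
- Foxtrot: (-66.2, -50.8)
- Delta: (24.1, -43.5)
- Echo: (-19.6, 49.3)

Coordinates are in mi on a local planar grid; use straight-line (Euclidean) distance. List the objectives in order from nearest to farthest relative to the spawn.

Distances from the spawn:
Alpha (18.7, 24.3): 35.1 mi
Echo (-19.6, 49.3): 46.2 mi
Charlie (-37.3, 47.5): 51.3 mi
Delta (24.1, -43.5): 58.6 mi
Bravo (-66.1, 42.2): 67.8 mi
Foxtrot (-66.2, -50.8): 78.6 mi

Alpha, Echo, Charlie, Delta, Bravo, Foxtrot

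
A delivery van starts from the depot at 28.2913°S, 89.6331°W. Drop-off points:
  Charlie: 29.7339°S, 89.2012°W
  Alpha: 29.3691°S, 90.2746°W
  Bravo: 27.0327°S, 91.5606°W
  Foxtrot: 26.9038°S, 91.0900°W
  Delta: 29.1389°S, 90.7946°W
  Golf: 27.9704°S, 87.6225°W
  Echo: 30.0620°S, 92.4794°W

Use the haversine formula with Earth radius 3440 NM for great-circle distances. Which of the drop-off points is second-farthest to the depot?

Distance to each, sorted:
Echo: 183.2 NM
Bravo: 127.3 NM
Foxtrot: 113.8 NM
Golf: 108.2 NM
Charlie: 89.5 NM
Delta: 79.6 NM
Alpha: 73.0 NM
The second-farthest is Bravo at 127.3 NM.

Bravo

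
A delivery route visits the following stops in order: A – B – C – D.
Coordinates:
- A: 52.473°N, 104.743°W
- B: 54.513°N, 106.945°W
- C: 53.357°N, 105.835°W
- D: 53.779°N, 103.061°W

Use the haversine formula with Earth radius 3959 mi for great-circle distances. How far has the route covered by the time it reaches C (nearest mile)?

259 mi

Leg distances:
A→B: 167.5 mi  (cumulative 167.5 mi)
B→C: 91.8 mi  (cumulative 259.3 mi)
Cumulative distance at C ≈ 259 mi.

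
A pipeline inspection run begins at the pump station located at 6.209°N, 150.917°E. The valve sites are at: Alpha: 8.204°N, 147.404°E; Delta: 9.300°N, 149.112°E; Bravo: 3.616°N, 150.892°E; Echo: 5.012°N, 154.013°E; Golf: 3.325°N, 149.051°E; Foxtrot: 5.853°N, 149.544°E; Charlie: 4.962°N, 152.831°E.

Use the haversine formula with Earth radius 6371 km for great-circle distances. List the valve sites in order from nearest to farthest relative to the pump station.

Computing each great-circle distance from 6.209°N, 150.917°E:
Foxtrot 5.853°N, 149.544°E: 156.9 km
Charlie 4.962°N, 152.831°E: 253.2 km
Bravo 3.616°N, 150.892°E: 288.3 km
Echo 5.012°N, 154.013°E: 367.5 km
Golf 3.325°N, 149.051°E: 381.6 km
Delta 9.300°N, 149.112°E: 397.1 km
Alpha 8.204°N, 147.404°E: 446.5 km

Foxtrot, Charlie, Bravo, Echo, Golf, Delta, Alpha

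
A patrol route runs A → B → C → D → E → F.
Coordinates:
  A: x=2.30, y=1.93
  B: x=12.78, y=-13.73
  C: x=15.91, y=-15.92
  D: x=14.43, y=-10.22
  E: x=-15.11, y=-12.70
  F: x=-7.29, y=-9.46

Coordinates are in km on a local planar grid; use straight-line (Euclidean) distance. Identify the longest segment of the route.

Leg distances:
A→B: 18.8 km
B→C: 3.8 km
C→D: 5.9 km
D→E: 29.6 km
E→F: 8.5 km
The longest leg is D–E at 29.6 km.

D–E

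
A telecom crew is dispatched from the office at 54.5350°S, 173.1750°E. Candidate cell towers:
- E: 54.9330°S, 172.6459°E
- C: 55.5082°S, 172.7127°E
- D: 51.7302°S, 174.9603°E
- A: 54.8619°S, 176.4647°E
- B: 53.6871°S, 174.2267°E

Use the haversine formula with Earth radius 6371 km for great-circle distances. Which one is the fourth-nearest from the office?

Distances from the office (54.5350°S, 173.1750°E):
E: 55.8 km
C: 112.2 km
B: 116.6 km
A: 214.5 km
D: 333.8 km
The fourth-nearest is A at 214.5 km.

A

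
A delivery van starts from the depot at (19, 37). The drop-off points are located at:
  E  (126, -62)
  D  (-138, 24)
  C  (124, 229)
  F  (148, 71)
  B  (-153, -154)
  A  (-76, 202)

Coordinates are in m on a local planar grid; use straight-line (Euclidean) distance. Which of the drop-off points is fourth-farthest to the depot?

Distance to each, sorted:
B: 257.0 m
C: 218.8 m
A: 190.4 m
D: 157.5 m
E: 145.8 m
F: 133.4 m
The fourth-farthest is D at 157.5 m.

D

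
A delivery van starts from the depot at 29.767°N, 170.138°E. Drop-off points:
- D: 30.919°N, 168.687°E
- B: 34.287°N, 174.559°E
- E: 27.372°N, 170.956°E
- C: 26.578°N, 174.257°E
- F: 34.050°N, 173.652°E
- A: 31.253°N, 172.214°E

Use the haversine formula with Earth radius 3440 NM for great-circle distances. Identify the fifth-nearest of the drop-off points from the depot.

F

Distances from the depot (29.767°N, 170.138°E):
D: 102.2 NM
A: 139.6 NM
E: 150.1 NM
C: 290.1 NM
F: 313.3 NM
B: 352.5 NM
The fifth-nearest is F at 313.3 NM.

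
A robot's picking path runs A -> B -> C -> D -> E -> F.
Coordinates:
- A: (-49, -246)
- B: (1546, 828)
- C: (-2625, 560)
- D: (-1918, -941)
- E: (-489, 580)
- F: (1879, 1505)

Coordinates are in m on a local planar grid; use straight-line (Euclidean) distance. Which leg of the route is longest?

B–C

Leg distances:
A→B: 1922.9 m
B→C: 4179.6 m
C→D: 1659.2 m
D→E: 2087.0 m
E→F: 2542.3 m
The longest leg is B–C at 4179.6 m.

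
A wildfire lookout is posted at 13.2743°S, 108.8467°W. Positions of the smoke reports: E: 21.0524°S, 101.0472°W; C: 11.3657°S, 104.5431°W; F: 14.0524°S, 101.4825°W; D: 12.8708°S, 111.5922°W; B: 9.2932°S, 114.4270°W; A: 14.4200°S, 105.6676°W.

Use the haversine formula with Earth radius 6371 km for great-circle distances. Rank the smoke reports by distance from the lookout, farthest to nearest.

Distances from the lookout:
E 21.0524°S, 101.0472°W: 1197.2 km
F 14.0524°S, 101.4825°W: 800.3 km
B 9.2932°S, 114.4270°W: 752.4 km
C 11.3657°S, 104.5431°W: 513.4 km
A 14.4200°S, 105.6676°W: 366.1 km
D 12.8708°S, 111.5922°W: 300.7 km

E, F, B, C, A, D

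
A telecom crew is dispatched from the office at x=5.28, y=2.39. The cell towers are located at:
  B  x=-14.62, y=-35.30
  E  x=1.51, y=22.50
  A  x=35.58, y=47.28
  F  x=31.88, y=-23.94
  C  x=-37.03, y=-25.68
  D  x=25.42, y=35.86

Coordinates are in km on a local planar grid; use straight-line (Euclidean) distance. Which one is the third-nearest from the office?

D

Distance to each, sorted:
E: 20.5 km
F: 37.4 km
D: 39.1 km
B: 42.6 km
C: 50.8 km
A: 54.2 km
The third-nearest is D at 39.1 km.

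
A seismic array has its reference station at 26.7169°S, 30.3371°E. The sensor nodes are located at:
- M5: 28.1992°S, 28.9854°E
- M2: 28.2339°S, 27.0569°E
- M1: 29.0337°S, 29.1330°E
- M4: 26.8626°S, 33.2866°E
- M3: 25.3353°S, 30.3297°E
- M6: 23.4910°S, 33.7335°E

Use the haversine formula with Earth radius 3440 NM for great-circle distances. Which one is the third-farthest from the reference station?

M4

Distances from the reference station (26.7169°S, 30.3371°E):
M6: 267.6 NM
M2: 197.0 NM
M4: 158.3 NM
M1: 153.1 NM
M5: 114.5 NM
M3: 83.0 NM
The third-farthest is M4 at 158.3 NM.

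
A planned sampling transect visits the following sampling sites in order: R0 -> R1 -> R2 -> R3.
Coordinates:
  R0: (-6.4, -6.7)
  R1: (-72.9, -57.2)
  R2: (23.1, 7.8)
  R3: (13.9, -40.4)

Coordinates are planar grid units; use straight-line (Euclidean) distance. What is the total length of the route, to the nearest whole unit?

249

Leg distances:
R0→R1: 83.5  (cumulative 83.5)
R1→R2: 115.9  (cumulative 199.4)
R2→R3: 49.1  (cumulative 248.5)
Total route length ≈ 249.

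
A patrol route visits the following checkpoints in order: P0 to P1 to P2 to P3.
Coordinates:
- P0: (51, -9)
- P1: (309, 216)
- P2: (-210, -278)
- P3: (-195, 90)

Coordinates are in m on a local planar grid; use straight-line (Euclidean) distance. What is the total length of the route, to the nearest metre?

1427 m

Leg distances:
P0→P1: 342.3 m  (cumulative 342.3 m)
P1→P2: 716.5 m  (cumulative 1058.8 m)
P2→P3: 368.3 m  (cumulative 1427.2 m)
Total route length ≈ 1427 m.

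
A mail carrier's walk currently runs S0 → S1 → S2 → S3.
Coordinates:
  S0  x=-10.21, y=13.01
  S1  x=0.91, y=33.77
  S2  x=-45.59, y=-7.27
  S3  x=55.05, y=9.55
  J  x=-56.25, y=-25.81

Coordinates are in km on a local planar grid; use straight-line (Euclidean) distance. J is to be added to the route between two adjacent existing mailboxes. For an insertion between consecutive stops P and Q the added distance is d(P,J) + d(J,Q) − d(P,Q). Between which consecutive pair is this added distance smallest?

Added distance for inserting J between each consecutive pair:
S0–S1: 119.2 km
S1–S2: 41.9 km
S2–S3: 36.1 km
Smallest added distance is 36.1 km, inserting between S2 and S3.

between S2 and S3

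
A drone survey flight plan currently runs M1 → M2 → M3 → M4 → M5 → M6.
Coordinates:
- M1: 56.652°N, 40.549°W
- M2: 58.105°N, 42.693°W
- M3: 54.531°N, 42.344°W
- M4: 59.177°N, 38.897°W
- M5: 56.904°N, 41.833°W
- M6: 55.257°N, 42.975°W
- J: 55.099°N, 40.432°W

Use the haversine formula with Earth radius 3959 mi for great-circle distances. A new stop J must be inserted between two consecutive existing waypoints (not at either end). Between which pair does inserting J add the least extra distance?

Added distance for inserting J between each consecutive pair:
M1–M2: 203.9 mi
M2–M3: 63.1 mi
M3–M4: 26.9 mi
M4–M5: 233.3 mi
M5–M6: 114.9 mi
Smallest added distance is 26.9 mi, inserting between M3 and M4.

between M3 and M4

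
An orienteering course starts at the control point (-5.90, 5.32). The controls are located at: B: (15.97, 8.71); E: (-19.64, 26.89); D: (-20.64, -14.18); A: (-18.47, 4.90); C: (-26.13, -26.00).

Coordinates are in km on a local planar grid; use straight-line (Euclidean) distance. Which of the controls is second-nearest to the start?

B

Distances from the start ((-5.90, 5.32)):
A: 12.6 km
B: 22.1 km
D: 24.4 km
E: 25.6 km
C: 37.3 km
The second-nearest is B at 22.1 km.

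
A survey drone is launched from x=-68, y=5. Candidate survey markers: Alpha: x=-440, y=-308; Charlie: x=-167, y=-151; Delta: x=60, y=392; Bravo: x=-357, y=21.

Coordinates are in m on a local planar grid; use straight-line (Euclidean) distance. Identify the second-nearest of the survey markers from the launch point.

Distance to each, sorted:
Charlie: 184.8 m
Bravo: 289.4 m
Delta: 407.6 m
Alpha: 486.2 m
The second-nearest is Bravo at 289.4 m.

Bravo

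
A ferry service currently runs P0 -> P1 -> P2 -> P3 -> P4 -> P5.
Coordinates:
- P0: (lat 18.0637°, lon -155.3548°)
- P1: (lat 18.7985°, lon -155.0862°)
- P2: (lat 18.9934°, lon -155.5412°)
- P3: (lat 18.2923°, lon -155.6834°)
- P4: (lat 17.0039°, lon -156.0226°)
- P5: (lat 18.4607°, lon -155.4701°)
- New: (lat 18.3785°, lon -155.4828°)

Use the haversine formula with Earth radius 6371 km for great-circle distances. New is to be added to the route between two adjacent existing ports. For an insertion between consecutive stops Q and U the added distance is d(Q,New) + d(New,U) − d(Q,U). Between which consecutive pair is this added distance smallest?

between P4 and P5

Added distance for inserting New between each consecutive pair:
P0–P1: 13.7 km
P1–P2: 78.8 km
P2–P3: 12.5 km
P3–P4: 38.7 km
P4–P5: 0.2 km
Smallest added distance is 0.2 km, inserting between P4 and P5.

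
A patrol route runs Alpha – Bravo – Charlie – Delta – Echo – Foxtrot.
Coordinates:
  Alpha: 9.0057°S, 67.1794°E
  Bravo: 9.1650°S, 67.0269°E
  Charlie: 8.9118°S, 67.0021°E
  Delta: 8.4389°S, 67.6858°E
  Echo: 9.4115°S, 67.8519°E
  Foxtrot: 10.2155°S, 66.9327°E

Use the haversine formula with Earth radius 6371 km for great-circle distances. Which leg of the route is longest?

Echo–Foxtrot

Leg distances:
Alpha→Bravo: 24.4 km
Bravo→Charlie: 28.3 km
Charlie→Delta: 91.7 km
Delta→Echo: 109.7 km
Echo→Foxtrot: 134.7 km
The longest leg is Echo–Foxtrot at 134.7 km.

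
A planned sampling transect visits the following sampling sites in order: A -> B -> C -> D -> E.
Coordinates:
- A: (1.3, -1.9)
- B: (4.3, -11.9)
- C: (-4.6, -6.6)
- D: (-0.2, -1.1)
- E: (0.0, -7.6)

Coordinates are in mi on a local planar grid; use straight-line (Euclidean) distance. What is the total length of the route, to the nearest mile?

Leg distances:
A→B: 10.4 mi  (cumulative 10.4 mi)
B→C: 10.4 mi  (cumulative 20.8 mi)
C→D: 7.0 mi  (cumulative 27.8 mi)
D→E: 6.5 mi  (cumulative 34.3 mi)
Total route length ≈ 34 mi.

34 mi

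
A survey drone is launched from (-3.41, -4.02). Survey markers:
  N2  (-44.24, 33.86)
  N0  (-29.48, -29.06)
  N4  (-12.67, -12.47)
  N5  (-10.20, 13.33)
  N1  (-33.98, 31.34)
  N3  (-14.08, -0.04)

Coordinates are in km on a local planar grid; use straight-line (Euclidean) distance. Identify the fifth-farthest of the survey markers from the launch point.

Distances from the launch point ((-3.41, -4.02)):
N2: 55.7 km
N1: 46.7 km
N0: 36.1 km
N5: 18.6 km
N4: 12.5 km
N3: 11.4 km
The fifth-farthest is N4 at 12.5 km.

N4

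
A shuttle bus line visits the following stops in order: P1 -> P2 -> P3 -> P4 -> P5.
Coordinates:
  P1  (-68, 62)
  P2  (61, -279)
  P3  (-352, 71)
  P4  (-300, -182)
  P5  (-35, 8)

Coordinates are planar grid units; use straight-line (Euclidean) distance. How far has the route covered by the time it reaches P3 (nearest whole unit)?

Leg distances:
P1→P2: 364.6  (cumulative 364.6)
P2→P3: 541.4  (cumulative 905.9)
Cumulative distance at P3 ≈ 906.

906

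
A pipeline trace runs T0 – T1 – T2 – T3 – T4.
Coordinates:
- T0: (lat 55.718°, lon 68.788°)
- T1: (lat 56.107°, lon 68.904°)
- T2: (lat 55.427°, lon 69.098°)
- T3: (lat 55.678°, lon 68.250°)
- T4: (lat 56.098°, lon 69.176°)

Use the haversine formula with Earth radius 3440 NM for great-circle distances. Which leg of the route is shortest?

Leg distances:
T0→T1: 23.7 NM
T1→T2: 41.3 NM
T2→T3: 32.5 NM
T3→T4: 40.1 NM
The shortest leg is T0–T1 at 23.7 NM.

T0–T1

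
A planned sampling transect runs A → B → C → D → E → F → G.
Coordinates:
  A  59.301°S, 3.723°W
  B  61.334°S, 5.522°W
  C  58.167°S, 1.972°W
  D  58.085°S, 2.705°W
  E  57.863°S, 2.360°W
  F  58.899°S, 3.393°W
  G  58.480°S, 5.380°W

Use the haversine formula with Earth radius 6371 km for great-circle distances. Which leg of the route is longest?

Leg distances:
A→B: 246.8 km
B→C: 404.3 km
C→D: 44.0 km
D→E: 32.0 km
E→F: 130.0 km
F→G: 123.9 km
The longest leg is B–C at 404.3 km.

B–C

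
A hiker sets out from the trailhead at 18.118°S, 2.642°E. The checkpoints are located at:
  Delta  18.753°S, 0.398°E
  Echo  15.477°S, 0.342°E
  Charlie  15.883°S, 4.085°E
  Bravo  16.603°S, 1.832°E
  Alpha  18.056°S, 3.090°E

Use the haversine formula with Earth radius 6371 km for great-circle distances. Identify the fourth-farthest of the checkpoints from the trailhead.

Distance to each, sorted:
Echo: 382.3 km
Charlie: 292.1 km
Delta: 247.0 km
Bravo: 189.1 km
Alpha: 47.9 km
The fourth-farthest is Bravo at 189.1 km.

Bravo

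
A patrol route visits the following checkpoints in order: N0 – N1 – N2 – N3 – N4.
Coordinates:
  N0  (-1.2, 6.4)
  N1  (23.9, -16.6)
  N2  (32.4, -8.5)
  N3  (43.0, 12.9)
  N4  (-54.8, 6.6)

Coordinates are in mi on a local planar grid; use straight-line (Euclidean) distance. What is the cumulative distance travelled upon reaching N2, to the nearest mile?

Leg distances:
N0→N1: 34.0 mi  (cumulative 34.0 mi)
N1→N2: 11.7 mi  (cumulative 45.8 mi)
Cumulative distance at N2 ≈ 46 mi.

46 mi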